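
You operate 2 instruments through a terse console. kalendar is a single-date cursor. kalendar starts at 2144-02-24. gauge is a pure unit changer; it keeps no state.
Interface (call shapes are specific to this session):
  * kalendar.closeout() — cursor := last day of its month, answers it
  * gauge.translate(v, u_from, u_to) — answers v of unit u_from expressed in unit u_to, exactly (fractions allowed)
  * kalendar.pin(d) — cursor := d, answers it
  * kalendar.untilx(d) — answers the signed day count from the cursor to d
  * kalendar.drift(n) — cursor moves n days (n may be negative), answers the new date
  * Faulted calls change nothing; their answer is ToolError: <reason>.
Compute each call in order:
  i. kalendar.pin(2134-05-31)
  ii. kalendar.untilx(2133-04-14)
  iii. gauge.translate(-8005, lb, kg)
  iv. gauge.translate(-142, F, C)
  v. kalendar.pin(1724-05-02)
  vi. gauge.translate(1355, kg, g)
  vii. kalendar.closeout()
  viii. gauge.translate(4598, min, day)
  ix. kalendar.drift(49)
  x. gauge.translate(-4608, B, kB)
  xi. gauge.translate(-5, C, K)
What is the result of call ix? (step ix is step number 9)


Answer: 1724-07-19

Derivation:
CALL pin[d→2134-05-31]
RET  2134-05-31
CALL untilx[d→2133-04-14]
RET  -412
CALL translate[v→-8005; u_from→lb; u_to→kg]
RET  -72620138437/20000000
CALL translate[v→-142; u_from→F; u_to→C]
RET  -290/3
CALL pin[d→1724-05-02]
RET  1724-05-02
CALL translate[v→1355; u_from→kg; u_to→g]
RET  1355000
CALL closeout[]
RET  1724-05-31
CALL translate[v→4598; u_from→min; u_to→day]
RET  2299/720
CALL drift[n→49]
RET  1724-07-19
CALL translate[v→-4608; u_from→B; u_to→kB]
RET  -576/125
CALL translate[v→-5; u_from→C; u_to→K]
RET  5363/20


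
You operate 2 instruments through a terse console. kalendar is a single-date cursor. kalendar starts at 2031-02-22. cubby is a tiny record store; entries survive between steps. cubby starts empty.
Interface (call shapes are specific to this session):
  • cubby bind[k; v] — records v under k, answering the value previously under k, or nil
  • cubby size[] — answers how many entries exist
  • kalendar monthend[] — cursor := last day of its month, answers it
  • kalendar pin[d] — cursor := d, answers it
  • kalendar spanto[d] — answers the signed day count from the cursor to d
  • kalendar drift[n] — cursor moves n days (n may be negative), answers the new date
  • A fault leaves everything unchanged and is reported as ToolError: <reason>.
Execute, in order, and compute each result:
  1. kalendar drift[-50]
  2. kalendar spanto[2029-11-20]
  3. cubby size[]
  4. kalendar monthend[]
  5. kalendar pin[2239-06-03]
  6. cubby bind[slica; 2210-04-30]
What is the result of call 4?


Answer: 2031-01-31

Derivation:
→ kalendar drift(-50)
← 2031-01-03
→ kalendar spanto(2029-11-20)
← -409
→ cubby size()
← 0
→ kalendar monthend()
← 2031-01-31
→ kalendar pin(2239-06-03)
← 2239-06-03
→ cubby bind(slica, 2210-04-30)
← nil


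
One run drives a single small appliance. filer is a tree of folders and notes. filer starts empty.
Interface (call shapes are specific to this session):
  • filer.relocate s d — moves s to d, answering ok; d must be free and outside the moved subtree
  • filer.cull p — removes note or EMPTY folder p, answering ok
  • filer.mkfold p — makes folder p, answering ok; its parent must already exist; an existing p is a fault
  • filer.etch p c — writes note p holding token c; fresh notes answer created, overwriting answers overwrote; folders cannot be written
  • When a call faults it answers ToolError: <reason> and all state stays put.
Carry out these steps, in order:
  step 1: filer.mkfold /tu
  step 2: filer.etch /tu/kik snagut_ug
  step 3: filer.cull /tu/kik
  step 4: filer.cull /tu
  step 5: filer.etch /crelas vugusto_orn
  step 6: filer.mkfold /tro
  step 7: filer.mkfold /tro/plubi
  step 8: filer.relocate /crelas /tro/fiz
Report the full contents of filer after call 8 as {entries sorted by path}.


Answer: {tro/, tro/fiz=vugusto_orn, tro/plubi/}

Derivation:
;; 1. filer.mkfold(p=/tu) == ok
;; 2. filer.etch(p=/tu/kik, c=snagut_ug) == created
;; 3. filer.cull(p=/tu/kik) == ok
;; 4. filer.cull(p=/tu) == ok
;; 5. filer.etch(p=/crelas, c=vugusto_orn) == created
;; 6. filer.mkfold(p=/tro) == ok
;; 7. filer.mkfold(p=/tro/plubi) == ok
;; 8. filer.relocate(s=/crelas, d=/tro/fiz) == ok


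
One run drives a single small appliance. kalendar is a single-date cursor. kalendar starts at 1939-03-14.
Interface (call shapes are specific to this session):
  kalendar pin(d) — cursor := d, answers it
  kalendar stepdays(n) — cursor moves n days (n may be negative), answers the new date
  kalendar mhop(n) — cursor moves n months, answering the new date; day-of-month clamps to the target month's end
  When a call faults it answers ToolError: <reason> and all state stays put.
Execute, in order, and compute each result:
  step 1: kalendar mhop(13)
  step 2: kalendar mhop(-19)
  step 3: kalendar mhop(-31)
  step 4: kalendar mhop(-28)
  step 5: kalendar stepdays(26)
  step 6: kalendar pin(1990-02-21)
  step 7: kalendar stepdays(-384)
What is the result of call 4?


I invoke kalendar mhop using n→13, and observe 1940-04-14.
Using kalendar mhop using n→-19, and observe 1938-09-14.
Invoking kalendar mhop using n→-31: 1936-02-14.
I invoke kalendar mhop using n→-28, — result: 1933-10-14.
Invoking kalendar stepdays using n→26: 1933-11-09.
Now I run kalendar pin using d→1990-02-21, and see 1990-02-21.
Next I call kalendar stepdays using n→-384, yielding 1989-02-02.

Answer: 1933-10-14


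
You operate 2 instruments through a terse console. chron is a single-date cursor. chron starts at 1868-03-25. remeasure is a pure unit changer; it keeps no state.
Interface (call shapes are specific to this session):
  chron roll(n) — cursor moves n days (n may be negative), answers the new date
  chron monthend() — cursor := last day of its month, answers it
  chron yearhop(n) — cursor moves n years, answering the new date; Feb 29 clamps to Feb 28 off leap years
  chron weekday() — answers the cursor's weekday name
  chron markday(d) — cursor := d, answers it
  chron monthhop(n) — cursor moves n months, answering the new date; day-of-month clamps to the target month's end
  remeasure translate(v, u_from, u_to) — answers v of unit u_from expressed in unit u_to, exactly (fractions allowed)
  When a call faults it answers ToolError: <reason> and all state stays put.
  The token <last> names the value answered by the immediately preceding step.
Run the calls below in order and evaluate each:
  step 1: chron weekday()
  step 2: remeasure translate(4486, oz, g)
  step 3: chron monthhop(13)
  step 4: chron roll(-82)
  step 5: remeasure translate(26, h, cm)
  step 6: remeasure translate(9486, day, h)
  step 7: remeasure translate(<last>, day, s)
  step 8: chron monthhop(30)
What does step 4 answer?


CALL chron weekday[]
RET  Wednesday
CALL remeasure translate[4486; oz; g]
RET  101740768591/800000
CALL chron monthhop[13]
RET  1869-04-25
CALL chron roll[-82]
RET  1869-02-02
CALL remeasure translate[26; h; cm]
RET  ToolError: incompatible units
CALL remeasure translate[9486; day; h]
RET  227664
CALL remeasure translate[<last>; day; s]
RET  19670169600
CALL chron monthhop[30]
RET  1871-08-02

Answer: 1869-02-02


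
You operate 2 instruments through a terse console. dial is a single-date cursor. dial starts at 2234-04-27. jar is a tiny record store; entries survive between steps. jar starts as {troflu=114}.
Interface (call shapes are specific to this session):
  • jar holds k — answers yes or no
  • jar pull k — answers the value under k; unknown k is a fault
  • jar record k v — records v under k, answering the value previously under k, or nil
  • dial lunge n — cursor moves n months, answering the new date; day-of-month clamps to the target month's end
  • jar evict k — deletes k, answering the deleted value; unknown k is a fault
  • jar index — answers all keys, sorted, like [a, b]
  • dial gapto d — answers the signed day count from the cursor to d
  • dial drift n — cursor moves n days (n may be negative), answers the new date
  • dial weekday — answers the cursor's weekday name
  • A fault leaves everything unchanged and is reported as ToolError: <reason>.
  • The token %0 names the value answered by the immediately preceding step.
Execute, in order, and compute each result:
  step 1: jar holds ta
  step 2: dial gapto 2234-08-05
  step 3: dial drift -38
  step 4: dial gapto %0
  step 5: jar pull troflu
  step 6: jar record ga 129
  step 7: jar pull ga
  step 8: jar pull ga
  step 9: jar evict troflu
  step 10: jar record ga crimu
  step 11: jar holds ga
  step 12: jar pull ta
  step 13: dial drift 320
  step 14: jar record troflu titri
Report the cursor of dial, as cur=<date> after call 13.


Answer: cur=2235-02-03

Derivation:
-> jar holds(ta)
<- no
-> dial gapto(2234-08-05)
<- 100
-> dial drift(-38)
<- 2234-03-20
-> dial gapto(%0)
<- 0
-> jar pull(troflu)
<- 114
-> jar record(ga, 129)
<- nil
-> jar pull(ga)
<- 129
-> jar pull(ga)
<- 129
-> jar evict(troflu)
<- 114
-> jar record(ga, crimu)
<- 129
-> jar holds(ga)
<- yes
-> jar pull(ta)
<- ToolError: no such key ta
-> dial drift(320)
<- 2235-02-03
-> jar record(troflu, titri)
<- nil


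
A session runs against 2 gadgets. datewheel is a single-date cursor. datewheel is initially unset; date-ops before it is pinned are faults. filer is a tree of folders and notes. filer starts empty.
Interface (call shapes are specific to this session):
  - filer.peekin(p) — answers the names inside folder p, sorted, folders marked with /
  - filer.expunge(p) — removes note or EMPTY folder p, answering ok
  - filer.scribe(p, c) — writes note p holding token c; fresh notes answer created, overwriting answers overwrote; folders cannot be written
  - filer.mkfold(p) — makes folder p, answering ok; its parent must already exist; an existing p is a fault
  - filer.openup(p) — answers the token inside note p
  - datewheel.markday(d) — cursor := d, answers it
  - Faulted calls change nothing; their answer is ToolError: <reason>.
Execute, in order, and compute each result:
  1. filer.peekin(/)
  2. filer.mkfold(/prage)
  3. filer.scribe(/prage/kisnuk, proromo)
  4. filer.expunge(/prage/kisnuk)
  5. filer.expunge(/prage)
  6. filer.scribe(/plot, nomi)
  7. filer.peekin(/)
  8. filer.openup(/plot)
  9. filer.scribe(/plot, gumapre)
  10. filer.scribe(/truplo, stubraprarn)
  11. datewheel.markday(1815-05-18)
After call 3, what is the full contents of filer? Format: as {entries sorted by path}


Answer: {prage/, prage/kisnuk=proromo}

Derivation:
·→ filer.peekin(p=/)
·← []
·→ filer.mkfold(p=/prage)
·← ok
·→ filer.scribe(p=/prage/kisnuk, c=proromo)
·← created
·→ filer.expunge(p=/prage/kisnuk)
·← ok
·→ filer.expunge(p=/prage)
·← ok
·→ filer.scribe(p=/plot, c=nomi)
·← created
·→ filer.peekin(p=/)
·← [plot]
·→ filer.openup(p=/plot)
·← nomi
·→ filer.scribe(p=/plot, c=gumapre)
·← overwrote
·→ filer.scribe(p=/truplo, c=stubraprarn)
·← created
·→ datewheel.markday(d=1815-05-18)
·← 1815-05-18


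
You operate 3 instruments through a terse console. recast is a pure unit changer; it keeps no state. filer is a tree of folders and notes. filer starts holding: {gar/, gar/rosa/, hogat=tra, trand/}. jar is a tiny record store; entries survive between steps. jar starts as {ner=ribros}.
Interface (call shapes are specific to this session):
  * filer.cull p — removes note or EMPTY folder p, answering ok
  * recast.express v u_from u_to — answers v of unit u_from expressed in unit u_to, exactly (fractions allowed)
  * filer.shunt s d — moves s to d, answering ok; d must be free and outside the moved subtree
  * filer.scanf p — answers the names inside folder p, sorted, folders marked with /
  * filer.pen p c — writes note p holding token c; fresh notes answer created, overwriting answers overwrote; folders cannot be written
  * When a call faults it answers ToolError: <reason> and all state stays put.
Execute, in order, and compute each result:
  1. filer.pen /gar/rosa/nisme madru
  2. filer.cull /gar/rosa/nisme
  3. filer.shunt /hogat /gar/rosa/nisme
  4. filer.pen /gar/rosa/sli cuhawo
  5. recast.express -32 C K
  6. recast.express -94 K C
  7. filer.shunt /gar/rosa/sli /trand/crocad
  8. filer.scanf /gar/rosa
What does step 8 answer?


Answer: [nisme]

Derivation:
Do: pen[p→/gar/rosa/nisme; c→madru]
See: created
Do: cull[p→/gar/rosa/nisme]
See: ok
Do: shunt[s→/hogat; d→/gar/rosa/nisme]
See: ok
Do: pen[p→/gar/rosa/sli; c→cuhawo]
See: created
Do: express[v→-32; u_from→C; u_to→K]
See: 4823/20
Do: express[v→-94; u_from→K; u_to→C]
See: -7343/20
Do: shunt[s→/gar/rosa/sli; d→/trand/crocad]
See: ok
Do: scanf[p→/gar/rosa]
See: [nisme]


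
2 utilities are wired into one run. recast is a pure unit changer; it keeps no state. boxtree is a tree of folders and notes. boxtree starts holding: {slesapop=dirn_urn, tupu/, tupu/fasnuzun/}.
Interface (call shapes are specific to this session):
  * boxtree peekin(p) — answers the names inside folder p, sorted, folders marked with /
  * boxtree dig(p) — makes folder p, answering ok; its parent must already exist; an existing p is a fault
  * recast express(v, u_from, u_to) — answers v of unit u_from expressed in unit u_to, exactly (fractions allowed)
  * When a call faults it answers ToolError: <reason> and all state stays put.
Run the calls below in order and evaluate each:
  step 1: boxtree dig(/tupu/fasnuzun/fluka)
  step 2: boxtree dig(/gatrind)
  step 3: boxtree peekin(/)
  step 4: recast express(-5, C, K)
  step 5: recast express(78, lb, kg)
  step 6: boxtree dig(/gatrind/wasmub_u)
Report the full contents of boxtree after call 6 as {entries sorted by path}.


Answer: {gatrind/, gatrind/wasmub_u/, slesapop=dirn_urn, tupu/, tupu/fasnuzun/, tupu/fasnuzun/fluka/}

Derivation:
Next I call boxtree dig on p: /tupu/fasnuzun/fluka, and get ok.
Then boxtree dig on p: /gatrind, — result: ok.
Calling boxtree peekin on p: /, and see [gatrind/, slesapop, tupu/].
Then recast express on v: -5, u_from: C, u_to: K, and see 5363/20.
Invoking recast express on v: 78, u_from: lb, u_to: kg, — result: 1769010243/50000000.
I invoke boxtree dig on p: /gatrind/wasmub_u: ok.


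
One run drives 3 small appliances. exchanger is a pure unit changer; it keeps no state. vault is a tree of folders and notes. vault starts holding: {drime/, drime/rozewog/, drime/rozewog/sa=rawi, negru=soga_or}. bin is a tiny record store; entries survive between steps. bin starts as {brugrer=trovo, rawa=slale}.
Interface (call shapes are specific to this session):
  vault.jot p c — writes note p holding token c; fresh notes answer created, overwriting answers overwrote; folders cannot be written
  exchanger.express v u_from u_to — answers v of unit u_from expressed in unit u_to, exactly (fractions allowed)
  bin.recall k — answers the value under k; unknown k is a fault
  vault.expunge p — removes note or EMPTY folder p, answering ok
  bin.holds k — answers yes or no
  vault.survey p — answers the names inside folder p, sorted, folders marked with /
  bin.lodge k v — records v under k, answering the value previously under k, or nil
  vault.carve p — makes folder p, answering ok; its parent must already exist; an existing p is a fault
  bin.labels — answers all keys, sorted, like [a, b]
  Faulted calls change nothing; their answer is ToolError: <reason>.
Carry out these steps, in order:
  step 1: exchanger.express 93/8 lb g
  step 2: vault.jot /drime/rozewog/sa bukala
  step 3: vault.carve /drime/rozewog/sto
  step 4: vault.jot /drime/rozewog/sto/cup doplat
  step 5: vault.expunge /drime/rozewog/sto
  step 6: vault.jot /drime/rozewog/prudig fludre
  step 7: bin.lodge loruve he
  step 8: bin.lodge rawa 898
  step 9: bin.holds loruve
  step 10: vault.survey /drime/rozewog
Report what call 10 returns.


Answer: [prudig, sa, sto/]

Derivation:
> exchanger.express 93/8 lb g
[out] 4218409041/800000
> vault.jot /drime/rozewog/sa bukala
[out] overwrote
> vault.carve /drime/rozewog/sto
[out] ok
> vault.jot /drime/rozewog/sto/cup doplat
[out] created
> vault.expunge /drime/rozewog/sto
[out] ToolError: not empty
> vault.jot /drime/rozewog/prudig fludre
[out] created
> bin.lodge loruve he
[out] nil
> bin.lodge rawa 898
[out] slale
> bin.holds loruve
[out] yes
> vault.survey /drime/rozewog
[out] [prudig, sa, sto/]


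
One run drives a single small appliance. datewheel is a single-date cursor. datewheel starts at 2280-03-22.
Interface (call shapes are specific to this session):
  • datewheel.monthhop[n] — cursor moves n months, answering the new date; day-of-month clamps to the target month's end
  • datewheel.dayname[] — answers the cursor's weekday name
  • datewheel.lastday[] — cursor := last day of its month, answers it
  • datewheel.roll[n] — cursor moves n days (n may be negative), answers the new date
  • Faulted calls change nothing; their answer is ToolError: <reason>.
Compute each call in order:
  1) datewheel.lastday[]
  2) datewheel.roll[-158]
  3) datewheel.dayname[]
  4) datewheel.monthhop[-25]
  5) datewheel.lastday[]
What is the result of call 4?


% datewheel.lastday
= 2280-03-31
% datewheel.roll -158
= 2279-10-25
% datewheel.dayname
= Saturday
% datewheel.monthhop -25
= 2277-09-25
% datewheel.lastday
= 2277-09-30

Answer: 2277-09-25


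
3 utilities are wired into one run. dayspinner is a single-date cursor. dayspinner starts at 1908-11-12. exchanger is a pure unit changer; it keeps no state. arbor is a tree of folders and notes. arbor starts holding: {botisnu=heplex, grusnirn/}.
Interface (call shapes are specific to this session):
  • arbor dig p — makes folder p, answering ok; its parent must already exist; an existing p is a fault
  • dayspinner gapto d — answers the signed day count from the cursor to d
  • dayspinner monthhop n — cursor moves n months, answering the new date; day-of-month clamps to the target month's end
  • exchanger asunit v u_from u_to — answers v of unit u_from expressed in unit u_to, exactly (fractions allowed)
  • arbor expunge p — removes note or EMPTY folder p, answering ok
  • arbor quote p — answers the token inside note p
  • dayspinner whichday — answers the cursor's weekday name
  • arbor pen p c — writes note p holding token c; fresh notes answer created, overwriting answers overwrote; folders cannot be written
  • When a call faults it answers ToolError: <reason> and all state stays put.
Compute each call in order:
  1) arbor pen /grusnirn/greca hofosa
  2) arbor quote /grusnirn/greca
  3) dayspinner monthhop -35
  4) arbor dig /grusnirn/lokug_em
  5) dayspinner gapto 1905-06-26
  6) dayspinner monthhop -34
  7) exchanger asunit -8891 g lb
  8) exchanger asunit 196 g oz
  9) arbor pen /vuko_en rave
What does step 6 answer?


I run arbor pen on /grusnirn/greca, hofosa, yielding created.
I run arbor quote on /grusnirn/greca, which returns hofosa.
Next I call dayspinner monthhop on -35, and get 1905-12-12.
I try arbor dig on /grusnirn/lokug_em, which returns ok.
I invoke dayspinner gapto on 1905-06-26, and see -169.
I invoke dayspinner monthhop on -34, which returns 1903-02-12.
Then exchanger asunit on -8891, g, lb, which returns -889100000/45359237.
I call exchanger asunit on 196, g, oz, yielding 44800000/6479891.
Now I run arbor pen on /vuko_en, rave, and observe created.

Answer: 1903-02-12


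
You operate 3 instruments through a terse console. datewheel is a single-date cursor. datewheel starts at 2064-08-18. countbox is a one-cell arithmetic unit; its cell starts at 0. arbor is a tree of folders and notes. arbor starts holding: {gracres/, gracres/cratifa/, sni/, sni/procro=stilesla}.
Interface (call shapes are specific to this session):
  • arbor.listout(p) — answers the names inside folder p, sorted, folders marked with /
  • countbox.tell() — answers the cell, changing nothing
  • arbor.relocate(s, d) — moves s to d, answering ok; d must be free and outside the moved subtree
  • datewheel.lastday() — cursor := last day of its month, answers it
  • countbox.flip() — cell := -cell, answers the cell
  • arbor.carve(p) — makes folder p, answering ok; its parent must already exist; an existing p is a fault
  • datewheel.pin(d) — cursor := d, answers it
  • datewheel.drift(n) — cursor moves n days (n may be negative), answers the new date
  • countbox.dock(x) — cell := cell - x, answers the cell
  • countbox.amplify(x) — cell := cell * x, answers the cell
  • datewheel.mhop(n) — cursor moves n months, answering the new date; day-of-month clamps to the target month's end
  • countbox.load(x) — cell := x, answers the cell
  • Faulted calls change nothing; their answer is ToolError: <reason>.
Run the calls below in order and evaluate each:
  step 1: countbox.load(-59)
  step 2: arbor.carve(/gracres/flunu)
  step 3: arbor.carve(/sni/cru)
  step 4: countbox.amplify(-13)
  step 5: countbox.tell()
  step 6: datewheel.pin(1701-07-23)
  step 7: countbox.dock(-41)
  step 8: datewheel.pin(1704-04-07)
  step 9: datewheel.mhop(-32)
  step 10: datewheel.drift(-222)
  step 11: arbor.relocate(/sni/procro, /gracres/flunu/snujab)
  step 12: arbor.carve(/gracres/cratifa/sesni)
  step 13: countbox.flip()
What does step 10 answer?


Do: countbox.load[x: -59]
See: -59
Do: arbor.carve[p: /gracres/flunu]
See: ok
Do: arbor.carve[p: /sni/cru]
See: ok
Do: countbox.amplify[x: -13]
See: 767
Do: countbox.tell[]
See: 767
Do: datewheel.pin[d: 1701-07-23]
See: 1701-07-23
Do: countbox.dock[x: -41]
See: 808
Do: datewheel.pin[d: 1704-04-07]
See: 1704-04-07
Do: datewheel.mhop[n: -32]
See: 1701-08-07
Do: datewheel.drift[n: -222]
See: 1700-12-28
Do: arbor.relocate[s: /sni/procro; d: /gracres/flunu/snujab]
See: ok
Do: arbor.carve[p: /gracres/cratifa/sesni]
See: ok
Do: countbox.flip[]
See: -808

Answer: 1700-12-28


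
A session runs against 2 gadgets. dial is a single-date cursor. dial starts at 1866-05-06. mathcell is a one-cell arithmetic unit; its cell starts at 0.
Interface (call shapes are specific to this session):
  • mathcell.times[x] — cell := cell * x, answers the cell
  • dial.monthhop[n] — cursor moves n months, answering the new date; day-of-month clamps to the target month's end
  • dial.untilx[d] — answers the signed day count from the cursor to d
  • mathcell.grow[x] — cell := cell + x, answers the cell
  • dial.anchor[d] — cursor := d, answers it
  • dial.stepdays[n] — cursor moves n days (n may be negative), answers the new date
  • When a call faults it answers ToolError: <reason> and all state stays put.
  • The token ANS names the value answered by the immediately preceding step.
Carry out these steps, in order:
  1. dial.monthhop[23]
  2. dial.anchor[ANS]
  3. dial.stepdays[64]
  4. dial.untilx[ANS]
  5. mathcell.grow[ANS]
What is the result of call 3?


Answer: 1868-06-09

Derivation:
% monthhop(n='23') == 1868-04-06
% anchor(d='ANS') == 1868-04-06
% stepdays(n='64') == 1868-06-09
% untilx(d='ANS') == 0
% grow(x='ANS') == 0


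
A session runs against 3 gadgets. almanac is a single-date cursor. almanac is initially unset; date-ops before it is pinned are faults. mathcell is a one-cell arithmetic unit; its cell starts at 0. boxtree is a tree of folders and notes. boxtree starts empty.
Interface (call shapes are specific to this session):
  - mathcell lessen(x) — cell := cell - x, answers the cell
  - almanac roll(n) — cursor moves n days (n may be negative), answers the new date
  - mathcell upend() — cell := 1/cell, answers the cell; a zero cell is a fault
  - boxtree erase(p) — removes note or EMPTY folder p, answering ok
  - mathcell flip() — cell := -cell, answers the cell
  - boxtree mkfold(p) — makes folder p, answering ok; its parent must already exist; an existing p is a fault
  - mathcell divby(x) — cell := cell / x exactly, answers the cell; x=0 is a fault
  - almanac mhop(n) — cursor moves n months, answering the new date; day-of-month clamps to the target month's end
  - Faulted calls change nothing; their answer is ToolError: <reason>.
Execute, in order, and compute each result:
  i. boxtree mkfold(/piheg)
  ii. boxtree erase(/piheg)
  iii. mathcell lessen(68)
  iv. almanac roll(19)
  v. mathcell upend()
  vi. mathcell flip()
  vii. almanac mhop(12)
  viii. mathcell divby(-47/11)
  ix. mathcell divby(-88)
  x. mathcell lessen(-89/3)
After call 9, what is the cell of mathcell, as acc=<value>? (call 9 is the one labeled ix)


==> boxtree mkfold(p='/piheg')
<== ok
==> boxtree erase(p='/piheg')
<== ok
==> mathcell lessen(x='68')
<== -68
==> almanac roll(n='19')
<== ToolError: no date set
==> mathcell upend()
<== -1/68
==> mathcell flip()
<== 1/68
==> almanac mhop(n='12')
<== ToolError: no date set
==> mathcell divby(x='-47/11')
<== -11/3196
==> mathcell divby(x='-88')
<== 1/25568
==> mathcell lessen(x='-89/3')
<== 2275555/76704

Answer: acc=1/25568


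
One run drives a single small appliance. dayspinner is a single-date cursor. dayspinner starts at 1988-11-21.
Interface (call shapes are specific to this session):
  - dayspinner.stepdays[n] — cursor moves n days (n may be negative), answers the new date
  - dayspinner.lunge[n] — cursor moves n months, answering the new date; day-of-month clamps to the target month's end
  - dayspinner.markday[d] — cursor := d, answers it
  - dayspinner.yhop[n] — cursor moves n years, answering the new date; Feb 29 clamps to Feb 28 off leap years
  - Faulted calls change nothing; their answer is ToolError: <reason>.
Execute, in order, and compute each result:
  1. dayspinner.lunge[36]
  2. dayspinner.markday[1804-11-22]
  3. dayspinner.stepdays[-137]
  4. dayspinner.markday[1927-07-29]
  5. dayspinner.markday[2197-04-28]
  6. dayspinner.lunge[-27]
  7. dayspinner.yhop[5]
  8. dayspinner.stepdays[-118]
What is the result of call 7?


Answer: 2200-01-28

Derivation:
Invoking lunge using n: 36, and get 1991-11-21.
Next I call markday using d: 1804-11-22, and observe 1804-11-22.
Calling stepdays using n: -137, → 1804-07-08.
I call markday using d: 1927-07-29, yielding 1927-07-29.
I try markday using d: 2197-04-28, — result: 2197-04-28.
Now I run lunge using n: -27, — result: 2195-01-28.
Now I run yhop using n: 5, giving 2200-01-28.
I run stepdays using n: -118, and see 2199-10-02.


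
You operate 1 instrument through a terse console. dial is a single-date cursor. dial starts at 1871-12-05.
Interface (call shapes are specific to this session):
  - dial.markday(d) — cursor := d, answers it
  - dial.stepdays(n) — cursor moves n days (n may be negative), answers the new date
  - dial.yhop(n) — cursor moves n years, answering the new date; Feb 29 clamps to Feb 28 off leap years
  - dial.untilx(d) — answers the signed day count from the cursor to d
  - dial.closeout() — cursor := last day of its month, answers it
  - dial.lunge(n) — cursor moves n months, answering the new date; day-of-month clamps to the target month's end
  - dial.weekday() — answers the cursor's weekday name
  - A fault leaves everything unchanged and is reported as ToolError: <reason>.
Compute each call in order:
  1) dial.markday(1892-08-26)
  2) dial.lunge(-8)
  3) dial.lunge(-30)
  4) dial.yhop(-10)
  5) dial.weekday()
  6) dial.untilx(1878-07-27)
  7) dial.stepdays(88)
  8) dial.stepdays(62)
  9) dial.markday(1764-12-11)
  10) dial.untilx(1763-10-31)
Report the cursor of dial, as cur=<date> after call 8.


Answer: cur=1879-11-23

Derivation:
! markday(1892-08-26) -> 1892-08-26
! lunge(-8) -> 1891-12-26
! lunge(-30) -> 1889-06-26
! yhop(-10) -> 1879-06-26
! weekday() -> Thursday
! untilx(1878-07-27) -> -334
! stepdays(88) -> 1879-09-22
! stepdays(62) -> 1879-11-23
! markday(1764-12-11) -> 1764-12-11
! untilx(1763-10-31) -> -407


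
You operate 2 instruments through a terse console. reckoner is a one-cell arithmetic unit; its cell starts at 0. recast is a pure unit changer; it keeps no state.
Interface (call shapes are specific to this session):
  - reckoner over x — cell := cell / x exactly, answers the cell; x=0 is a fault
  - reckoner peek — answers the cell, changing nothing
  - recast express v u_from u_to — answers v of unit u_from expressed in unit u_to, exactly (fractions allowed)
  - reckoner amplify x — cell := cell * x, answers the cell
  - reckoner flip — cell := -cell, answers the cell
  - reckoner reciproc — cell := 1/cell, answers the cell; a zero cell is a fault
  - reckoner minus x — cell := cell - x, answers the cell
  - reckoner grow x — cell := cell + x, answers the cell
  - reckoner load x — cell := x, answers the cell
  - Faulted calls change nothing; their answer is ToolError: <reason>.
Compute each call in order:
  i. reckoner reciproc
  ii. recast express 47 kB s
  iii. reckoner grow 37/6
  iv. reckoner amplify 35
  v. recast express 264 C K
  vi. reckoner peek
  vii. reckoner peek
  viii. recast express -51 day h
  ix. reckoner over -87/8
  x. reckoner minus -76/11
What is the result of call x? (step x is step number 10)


Answer: -37144/2871

Derivation:
Act: reckoner reciproc[]
Obs: ToolError: reciprocal of zero
Act: recast express[v=47; u_from=kB; u_to=s]
Obs: ToolError: incompatible units
Act: reckoner grow[x=37/6]
Obs: 37/6
Act: reckoner amplify[x=35]
Obs: 1295/6
Act: recast express[v=264; u_from=C; u_to=K]
Obs: 10743/20
Act: reckoner peek[]
Obs: 1295/6
Act: reckoner peek[]
Obs: 1295/6
Act: recast express[v=-51; u_from=day; u_to=h]
Obs: -1224
Act: reckoner over[x=-87/8]
Obs: -5180/261
Act: reckoner minus[x=-76/11]
Obs: -37144/2871


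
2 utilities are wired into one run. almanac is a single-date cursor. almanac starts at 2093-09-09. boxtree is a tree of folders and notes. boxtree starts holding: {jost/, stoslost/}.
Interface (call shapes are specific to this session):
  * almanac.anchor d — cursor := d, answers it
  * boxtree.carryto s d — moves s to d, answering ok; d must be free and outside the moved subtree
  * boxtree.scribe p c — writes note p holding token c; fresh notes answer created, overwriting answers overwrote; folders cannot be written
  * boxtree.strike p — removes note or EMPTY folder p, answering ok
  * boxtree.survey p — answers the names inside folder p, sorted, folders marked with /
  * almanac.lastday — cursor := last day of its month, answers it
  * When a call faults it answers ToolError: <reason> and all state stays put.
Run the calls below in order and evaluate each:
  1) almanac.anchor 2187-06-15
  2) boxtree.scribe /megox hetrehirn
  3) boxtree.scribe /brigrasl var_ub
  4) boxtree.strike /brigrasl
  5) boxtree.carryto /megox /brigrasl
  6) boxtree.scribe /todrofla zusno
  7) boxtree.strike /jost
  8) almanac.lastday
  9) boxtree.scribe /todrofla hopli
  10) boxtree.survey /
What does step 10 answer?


>>> almanac.anchor d=2187-06-15
[out] 2187-06-15
>>> boxtree.scribe p=/megox c=hetrehirn
[out] created
>>> boxtree.scribe p=/brigrasl c=var_ub
[out] created
>>> boxtree.strike p=/brigrasl
[out] ok
>>> boxtree.carryto s=/megox d=/brigrasl
[out] ok
>>> boxtree.scribe p=/todrofla c=zusno
[out] created
>>> boxtree.strike p=/jost
[out] ok
>>> almanac.lastday
[out] 2187-06-30
>>> boxtree.scribe p=/todrofla c=hopli
[out] overwrote
>>> boxtree.survey p=/
[out] [brigrasl, stoslost/, todrofla]

Answer: [brigrasl, stoslost/, todrofla]


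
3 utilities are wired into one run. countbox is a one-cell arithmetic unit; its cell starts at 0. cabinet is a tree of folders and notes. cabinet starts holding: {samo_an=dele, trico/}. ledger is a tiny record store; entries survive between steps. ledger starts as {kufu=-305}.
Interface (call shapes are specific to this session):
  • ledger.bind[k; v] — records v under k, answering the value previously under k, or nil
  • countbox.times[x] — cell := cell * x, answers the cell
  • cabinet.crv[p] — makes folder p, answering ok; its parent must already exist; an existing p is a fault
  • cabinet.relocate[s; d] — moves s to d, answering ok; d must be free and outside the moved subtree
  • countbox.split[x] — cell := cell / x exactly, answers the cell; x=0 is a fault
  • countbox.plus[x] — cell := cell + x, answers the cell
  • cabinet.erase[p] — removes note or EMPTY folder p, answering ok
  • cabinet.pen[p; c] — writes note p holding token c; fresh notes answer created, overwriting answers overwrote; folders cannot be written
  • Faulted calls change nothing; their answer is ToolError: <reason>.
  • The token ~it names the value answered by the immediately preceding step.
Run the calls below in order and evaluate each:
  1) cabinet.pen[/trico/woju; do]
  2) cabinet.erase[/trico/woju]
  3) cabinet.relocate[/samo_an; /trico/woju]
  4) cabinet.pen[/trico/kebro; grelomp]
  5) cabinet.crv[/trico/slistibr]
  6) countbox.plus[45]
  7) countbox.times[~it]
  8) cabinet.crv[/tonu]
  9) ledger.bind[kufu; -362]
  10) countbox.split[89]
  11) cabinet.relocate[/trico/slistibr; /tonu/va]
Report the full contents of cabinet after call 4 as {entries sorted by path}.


Answer: {trico/, trico/kebro=grelomp, trico/woju=dele}

Derivation:
·→ pen(/trico/woju, do)
·← created
·→ erase(/trico/woju)
·← ok
·→ relocate(/samo_an, /trico/woju)
·← ok
·→ pen(/trico/kebro, grelomp)
·← created
·→ crv(/trico/slistibr)
·← ok
·→ plus(45)
·← 45
·→ times(~it)
·← 2025
·→ crv(/tonu)
·← ok
·→ bind(kufu, -362)
·← -305
·→ split(89)
·← 2025/89
·→ relocate(/trico/slistibr, /tonu/va)
·← ok


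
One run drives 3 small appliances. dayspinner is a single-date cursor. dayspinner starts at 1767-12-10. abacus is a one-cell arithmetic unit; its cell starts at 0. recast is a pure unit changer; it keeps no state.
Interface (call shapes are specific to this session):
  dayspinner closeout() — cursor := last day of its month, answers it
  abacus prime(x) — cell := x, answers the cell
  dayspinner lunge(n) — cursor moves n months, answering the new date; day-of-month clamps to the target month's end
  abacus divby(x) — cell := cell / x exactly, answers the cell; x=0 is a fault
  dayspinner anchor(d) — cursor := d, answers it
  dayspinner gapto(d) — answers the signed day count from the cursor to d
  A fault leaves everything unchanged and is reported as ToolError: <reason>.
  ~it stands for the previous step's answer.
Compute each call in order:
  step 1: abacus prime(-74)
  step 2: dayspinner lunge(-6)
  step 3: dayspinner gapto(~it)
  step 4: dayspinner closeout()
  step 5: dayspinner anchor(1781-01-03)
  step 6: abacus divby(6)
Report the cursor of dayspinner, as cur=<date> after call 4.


Step: abacus prime[x→-74]
Result: -74
Step: dayspinner lunge[n→-6]
Result: 1767-06-10
Step: dayspinner gapto[d→~it]
Result: 0
Step: dayspinner closeout[]
Result: 1767-06-30
Step: dayspinner anchor[d→1781-01-03]
Result: 1781-01-03
Step: abacus divby[x→6]
Result: -37/3

Answer: cur=1767-06-30


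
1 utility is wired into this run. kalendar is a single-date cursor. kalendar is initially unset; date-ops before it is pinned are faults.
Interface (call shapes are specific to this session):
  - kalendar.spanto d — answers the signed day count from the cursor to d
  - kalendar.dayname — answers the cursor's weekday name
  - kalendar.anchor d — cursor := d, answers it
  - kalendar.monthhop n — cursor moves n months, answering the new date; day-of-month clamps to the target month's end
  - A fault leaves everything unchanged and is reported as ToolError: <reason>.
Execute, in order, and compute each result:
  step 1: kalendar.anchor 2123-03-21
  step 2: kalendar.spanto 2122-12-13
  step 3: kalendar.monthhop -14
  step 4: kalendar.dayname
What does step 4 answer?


Answer: Wednesday

Derivation:
I call anchor(d→2123-03-21), giving 2123-03-21.
Calling spanto(d→2122-12-13), which returns -98.
I run monthhop(n→-14), giving 2122-01-21.
I use dayname, — result: Wednesday.


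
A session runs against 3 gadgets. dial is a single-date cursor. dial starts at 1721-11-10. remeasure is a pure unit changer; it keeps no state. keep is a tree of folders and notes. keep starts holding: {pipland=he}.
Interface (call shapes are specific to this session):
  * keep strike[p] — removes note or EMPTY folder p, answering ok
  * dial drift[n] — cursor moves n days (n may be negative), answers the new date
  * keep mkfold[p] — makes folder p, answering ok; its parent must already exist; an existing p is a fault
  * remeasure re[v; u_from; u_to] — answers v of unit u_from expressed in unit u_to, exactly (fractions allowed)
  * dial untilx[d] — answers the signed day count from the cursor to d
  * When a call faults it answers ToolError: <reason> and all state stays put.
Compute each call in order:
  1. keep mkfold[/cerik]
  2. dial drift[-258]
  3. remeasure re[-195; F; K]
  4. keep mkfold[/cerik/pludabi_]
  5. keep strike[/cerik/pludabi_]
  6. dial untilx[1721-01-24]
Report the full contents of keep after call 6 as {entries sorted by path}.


·→ keep mkfold(/cerik)
·← ok
·→ dial drift(-258)
·← 1721-02-25
·→ remeasure re(-195, F, K)
·← 26467/180
·→ keep mkfold(/cerik/pludabi_)
·← ok
·→ keep strike(/cerik/pludabi_)
·← ok
·→ dial untilx(1721-01-24)
·← -32

Answer: {cerik/, pipland=he}


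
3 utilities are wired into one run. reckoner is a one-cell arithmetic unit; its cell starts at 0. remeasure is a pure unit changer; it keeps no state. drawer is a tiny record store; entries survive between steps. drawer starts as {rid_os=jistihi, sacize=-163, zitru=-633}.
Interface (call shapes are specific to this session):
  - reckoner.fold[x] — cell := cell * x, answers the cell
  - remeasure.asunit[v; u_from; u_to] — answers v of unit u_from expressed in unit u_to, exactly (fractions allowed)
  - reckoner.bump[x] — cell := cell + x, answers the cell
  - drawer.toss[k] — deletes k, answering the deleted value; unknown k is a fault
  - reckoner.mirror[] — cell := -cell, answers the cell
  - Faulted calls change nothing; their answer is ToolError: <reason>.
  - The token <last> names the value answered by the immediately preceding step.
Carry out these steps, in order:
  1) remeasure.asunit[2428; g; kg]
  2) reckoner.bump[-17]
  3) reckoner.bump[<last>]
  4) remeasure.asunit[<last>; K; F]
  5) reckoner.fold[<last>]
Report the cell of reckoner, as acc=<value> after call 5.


Answer: acc=885479/50

Derivation:
;; asunit(v: 2428, u_from: g, u_to: kg) == 607/250
;; bump(x: -17) == -17
;; bump(x: <last>) == -34
;; asunit(v: <last>, u_from: K, u_to: F) == -52087/100
;; fold(x: <last>) == 885479/50


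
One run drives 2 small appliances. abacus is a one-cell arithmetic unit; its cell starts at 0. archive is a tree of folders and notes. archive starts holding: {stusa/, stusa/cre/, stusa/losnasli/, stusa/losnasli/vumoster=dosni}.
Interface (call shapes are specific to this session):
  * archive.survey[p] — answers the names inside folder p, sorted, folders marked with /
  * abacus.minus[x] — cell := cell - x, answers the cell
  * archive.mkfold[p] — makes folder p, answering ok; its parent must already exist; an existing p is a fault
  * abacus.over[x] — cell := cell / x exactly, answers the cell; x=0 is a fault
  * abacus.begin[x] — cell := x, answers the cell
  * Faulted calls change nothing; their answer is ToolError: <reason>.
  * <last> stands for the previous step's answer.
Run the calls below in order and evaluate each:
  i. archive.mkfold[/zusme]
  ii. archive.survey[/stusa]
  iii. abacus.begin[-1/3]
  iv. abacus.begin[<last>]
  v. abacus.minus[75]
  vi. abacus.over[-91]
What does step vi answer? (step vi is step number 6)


;; 1. archive.mkfold(p=/zusme) == ok
;; 2. archive.survey(p=/stusa) == [cre/, losnasli/]
;; 3. abacus.begin(x=-1/3) == -1/3
;; 4. abacus.begin(x=<last>) == -1/3
;; 5. abacus.minus(x=75) == -226/3
;; 6. abacus.over(x=-91) == 226/273

Answer: 226/273


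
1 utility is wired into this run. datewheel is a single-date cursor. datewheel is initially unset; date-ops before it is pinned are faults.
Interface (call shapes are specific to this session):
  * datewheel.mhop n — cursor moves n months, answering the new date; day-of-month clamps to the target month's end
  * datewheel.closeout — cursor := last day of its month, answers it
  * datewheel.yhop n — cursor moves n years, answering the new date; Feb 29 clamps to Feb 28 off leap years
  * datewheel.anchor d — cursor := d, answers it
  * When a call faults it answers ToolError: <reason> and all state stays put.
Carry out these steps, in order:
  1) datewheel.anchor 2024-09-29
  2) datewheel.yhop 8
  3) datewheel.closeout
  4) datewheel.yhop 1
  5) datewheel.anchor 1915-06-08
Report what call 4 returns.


Answer: 2033-09-30

Derivation:
Do: datewheel.anchor[d: 2024-09-29]
See: 2024-09-29
Do: datewheel.yhop[n: 8]
See: 2032-09-29
Do: datewheel.closeout[]
See: 2032-09-30
Do: datewheel.yhop[n: 1]
See: 2033-09-30
Do: datewheel.anchor[d: 1915-06-08]
See: 1915-06-08
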